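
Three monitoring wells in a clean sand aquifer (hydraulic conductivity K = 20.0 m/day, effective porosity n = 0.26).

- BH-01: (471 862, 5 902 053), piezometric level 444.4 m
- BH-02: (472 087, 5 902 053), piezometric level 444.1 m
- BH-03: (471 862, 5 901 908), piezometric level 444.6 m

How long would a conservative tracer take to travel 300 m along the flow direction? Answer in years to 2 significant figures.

5.6 years

∂h/∂x = (444.1 − 444.4) / (472087 − 471862) = -0.001333
∂h/∂y = (444.6 − 444.4) / (5901908 − 5902053) = -0.001379
|∇h| = √(-0.001333² + -0.001379²) = 0.001918
Seepage velocity v = K·i/n = 20.0 × 0.001918 / 0.26 = 0.1475 m/day.
t = 300 / 0.1475 = 2034 days = 5.57 years.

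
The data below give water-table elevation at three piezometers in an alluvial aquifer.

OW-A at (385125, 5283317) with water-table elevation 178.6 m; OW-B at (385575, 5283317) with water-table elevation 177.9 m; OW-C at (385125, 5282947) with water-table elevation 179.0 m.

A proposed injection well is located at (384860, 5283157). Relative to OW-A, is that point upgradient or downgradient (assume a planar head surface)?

∂h/∂x = (177.9 − 178.6) / (385575 − 385125) = -0.001556
∂h/∂y = (179.0 − 178.6) / (5282947 − 5283317) = -0.001081
Head at (384860, 5283157) = 178.6 + (-0.001556)·(-265) + (-0.001081)·(-160) = 179.19 m.
That is higher than the 178.6 m at OW-A, so the point is upgradient.

upgradient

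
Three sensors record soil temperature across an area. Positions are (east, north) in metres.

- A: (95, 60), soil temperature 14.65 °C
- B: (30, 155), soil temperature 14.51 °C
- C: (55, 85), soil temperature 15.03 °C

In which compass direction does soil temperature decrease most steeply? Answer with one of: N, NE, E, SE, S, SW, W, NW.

NE

Taking A as reference: B−A = (-65, 95, -0.14); C−A = (-40, 25, +0.38).
Solve a·Δx + b·Δy = ΔT: det = (-65)·25 − (-40)·95 = 2175.
∂T/∂x = [(-0.14)·25 − (+0.38)·95] / 2175 = -0.01821
∂T/∂y = [(-65)·(+0.38) − (-40)·(-0.14)] / 2175 = -0.01393
Steepest decrease is along −∇f = (+0.01821 E, +0.01393 N) → northeast.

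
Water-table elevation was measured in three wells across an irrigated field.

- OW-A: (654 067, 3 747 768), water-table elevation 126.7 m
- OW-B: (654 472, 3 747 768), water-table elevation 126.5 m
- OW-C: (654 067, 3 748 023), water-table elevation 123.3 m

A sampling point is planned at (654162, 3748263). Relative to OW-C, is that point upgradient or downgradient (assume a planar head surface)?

downgradient

∂h/∂x = (126.5 − 126.7) / (654472 − 654067) = -0.0004938
∂h/∂y = (123.3 − 126.7) / (3748023 − 3747768) = -0.01333
Head at (654162, 3748263) = 126.7 + (-0.0004938)·(95) + (-0.01333)·(495) = 120.05 m.
That is lower than the 123.3 m at OW-C, so the point is downgradient.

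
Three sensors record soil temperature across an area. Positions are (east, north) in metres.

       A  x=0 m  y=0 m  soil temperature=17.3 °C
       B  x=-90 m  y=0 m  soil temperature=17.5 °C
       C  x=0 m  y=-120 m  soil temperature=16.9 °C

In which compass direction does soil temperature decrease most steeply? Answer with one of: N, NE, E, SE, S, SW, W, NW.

∂T/∂x = (17.5 − 17.3) / (-90 − 0) = -0.002222
∂T/∂y = (16.9 − 17.3) / (-120 − 0) = +0.003333
Steepest decrease is along −∇f = (+0.002222 E, -0.003333 N) → southeast.

SE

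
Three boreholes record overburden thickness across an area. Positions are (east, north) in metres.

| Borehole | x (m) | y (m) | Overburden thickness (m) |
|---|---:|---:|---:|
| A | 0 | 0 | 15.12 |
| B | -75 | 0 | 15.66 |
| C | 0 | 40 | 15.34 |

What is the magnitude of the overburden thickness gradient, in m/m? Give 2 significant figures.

∂d/∂x = (15.66 − 15.12) / (-75 − 0) = -0.007200
∂d/∂y = (15.34 − 15.12) / (40 − 0) = +0.005500
|∇f| = √(-0.007200² + 0.005500²) = 0.00906 m/m

0.0091 m/m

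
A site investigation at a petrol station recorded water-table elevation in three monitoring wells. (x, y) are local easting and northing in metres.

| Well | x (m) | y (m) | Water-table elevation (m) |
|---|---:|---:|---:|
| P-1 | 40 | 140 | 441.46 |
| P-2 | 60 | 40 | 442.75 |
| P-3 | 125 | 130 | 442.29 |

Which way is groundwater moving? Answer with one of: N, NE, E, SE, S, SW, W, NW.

Taking P-1 as reference: P-2−P-1 = (20, -100, +1.29); P-3−P-1 = (85, -10, +0.83).
Determinant of the coordinate differences = 20·(-10) − 85·(-100) = 8300.
∂h/∂x = [(+1.29)·(-10) − (+0.83)·(-100)] / 8300 = +0.008446
∂h/∂y = [20·(+0.83) − 85·(+1.29)] / 8300 = -0.01121
Flow = −∇h = (-0.008446 east, +0.01121 north), which points northwest.

NW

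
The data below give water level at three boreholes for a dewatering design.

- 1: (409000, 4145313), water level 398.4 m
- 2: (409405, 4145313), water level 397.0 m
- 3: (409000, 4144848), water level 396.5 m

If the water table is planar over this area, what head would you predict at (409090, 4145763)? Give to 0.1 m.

399.9 m

∂h/∂x = (397.0 − 398.4) / (409405 − 409000) = -0.003457
∂h/∂y = (396.5 − 398.4) / (4144848 − 4145313) = +0.004086
h(409090, 4145763) = 398.4 + (-0.003457)·(90) + (+0.004086)·(450) = 398.4 -0.311 +1.839 = 399.928 m.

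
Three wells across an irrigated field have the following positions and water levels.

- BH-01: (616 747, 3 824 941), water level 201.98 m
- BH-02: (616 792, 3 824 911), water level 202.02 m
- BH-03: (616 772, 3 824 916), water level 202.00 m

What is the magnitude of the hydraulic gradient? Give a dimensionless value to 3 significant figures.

Differences from BH-01: to BH-02 (Δx, Δy, Δh) = (45, -30, +0.04); to BH-03 = (25, -25, +0.02).
Determinant of the coordinate differences = 45·(-25) − 25·(-30) = -375.
∂h/∂x = [(+0.04)·(-25) − (+0.02)·(-30)] / -375 = +0.001067
∂h/∂y = [45·(+0.02) − 25·(+0.04)] / -375 = +0.0002667
|∇h| = √(0.001067² + 0.0002667²) = 0.0011

0.00110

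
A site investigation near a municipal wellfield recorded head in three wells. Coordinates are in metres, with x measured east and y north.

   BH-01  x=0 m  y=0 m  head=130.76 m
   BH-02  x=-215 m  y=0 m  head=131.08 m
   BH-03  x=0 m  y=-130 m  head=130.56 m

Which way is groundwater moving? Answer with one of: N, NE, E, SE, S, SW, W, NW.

∂h/∂x = (131.08 − 130.76) / (-215 − 0) = -0.001488
∂h/∂y = (130.56 − 130.76) / (-130 − 0) = +0.001538
Flow = −∇h = (+0.001488 east, -0.001538 north), which points southeast.

SE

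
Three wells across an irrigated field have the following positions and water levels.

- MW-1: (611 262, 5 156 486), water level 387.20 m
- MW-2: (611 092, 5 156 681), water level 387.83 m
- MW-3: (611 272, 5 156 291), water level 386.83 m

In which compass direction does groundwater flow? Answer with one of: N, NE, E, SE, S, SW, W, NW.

SE

Three-point gradient (reference MW-1): Δ to MW-2 = (-170, 195, +0.63), Δ to MW-3 = (10, -195, -0.37).
∂h/∂x = -0.001625, ∂h/∂y = +0.001814 (det = 31200).
Flow = −∇h = (+0.001625 east, -0.001814 north), which points southeast.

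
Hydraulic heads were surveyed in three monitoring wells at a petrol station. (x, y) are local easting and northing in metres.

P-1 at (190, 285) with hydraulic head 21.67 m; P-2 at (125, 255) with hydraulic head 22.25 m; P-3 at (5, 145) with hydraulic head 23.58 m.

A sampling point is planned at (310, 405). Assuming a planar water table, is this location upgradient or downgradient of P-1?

downgradient

Differences from P-1: to P-2 (Δx, Δy, Δh) = (-65, -30, +0.58); to P-3 = (-185, -140, +1.91).
Solve a·Δx + b·Δy = Δh: det = (-65)·(-140) − (-185)·(-30) = 3550.
∂h/∂x = [(+0.58)·(-140) − (+1.91)·(-30)] / 3550 = -0.006732
∂h/∂y = [(-65)·(+1.91) − (-185)·(+0.58)] / 3550 = -0.004746
Head at (310, 405) = 21.67 + (-0.006732)·(120) + (-0.004746)·(120) = 20.29 m.
That is lower than the 21.67 m at P-1, so the point is downgradient.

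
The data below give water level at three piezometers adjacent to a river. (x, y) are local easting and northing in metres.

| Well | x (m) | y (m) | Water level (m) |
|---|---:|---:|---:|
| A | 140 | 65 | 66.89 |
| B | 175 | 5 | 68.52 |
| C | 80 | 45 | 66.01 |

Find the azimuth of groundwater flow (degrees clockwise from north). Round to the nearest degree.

Three-point gradient (reference A): Δ to B = (35, -60, +1.63), Δ to C = (-60, -20, -0.88).
∂h/∂x = +0.01986, ∂h/∂y = -0.01558 (det = -4300).
Flow direction (−∇h) has components (-0.01986 E, +0.01558 N).
Azimuth = atan2(E, N) = atan2(-0.01986, +0.01558) = 308.1° ≈ 308°.

308°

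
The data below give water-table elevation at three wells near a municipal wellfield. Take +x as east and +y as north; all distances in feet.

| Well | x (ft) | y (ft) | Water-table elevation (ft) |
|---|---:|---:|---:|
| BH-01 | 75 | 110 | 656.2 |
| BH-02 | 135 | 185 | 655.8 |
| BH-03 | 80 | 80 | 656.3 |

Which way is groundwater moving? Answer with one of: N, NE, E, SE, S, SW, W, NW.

With h = a·x + b·y + c and BH-01 as origin, the differences give:
  60·a + 75·b = -0.4
  5·a + (-30)·b = +0.1
Eliminate b (×(-30) and ×75, subtract): -2175·a = 4.50 → a = ∂h/∂x = -0.002069
Back-substitute: b = ∂h/∂y = -0.003678.
Flow = −∇h = (+0.002069 east, +0.003678 north), which points northeast.

NE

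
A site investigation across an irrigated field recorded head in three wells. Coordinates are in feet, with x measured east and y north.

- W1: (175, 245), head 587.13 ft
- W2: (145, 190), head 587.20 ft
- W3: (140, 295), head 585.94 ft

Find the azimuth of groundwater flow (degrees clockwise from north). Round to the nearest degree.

Taking W1 as reference: W2−W1 = (-30, -55, +0.07); W3−W1 = (-35, 50, -1.19).
Solve a·Δx + b·Δy = Δh: det = (-30)·50 − (-35)·(-55) = -3425.
∂h/∂x = [(+0.07)·50 − (-1.19)·(-55)] / -3425 = +0.01809
∂h/∂y = [(-30)·(-1.19) − (-35)·(+0.07)] / -3425 = -0.01114
Flow direction (−∇h) has components (-0.01809 E, +0.01114 N).
Azimuth = atan2(E, N) = atan2(-0.01809, +0.01114) = 301.6° ≈ 302°.

302°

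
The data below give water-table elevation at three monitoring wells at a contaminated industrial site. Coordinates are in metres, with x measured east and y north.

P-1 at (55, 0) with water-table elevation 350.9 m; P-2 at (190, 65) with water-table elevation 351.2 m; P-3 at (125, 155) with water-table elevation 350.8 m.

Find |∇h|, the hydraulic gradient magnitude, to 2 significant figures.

Three-point gradient (reference P-1): Δ to P-2 = (135, 65, +0.3), Δ to P-3 = (70, 155, -0.1).
∂h/∂x = +0.003237, ∂h/∂y = -0.002107 (det = 16375).
|∇h| = √(0.003237² + -0.002107²) = 0.003862

0.0039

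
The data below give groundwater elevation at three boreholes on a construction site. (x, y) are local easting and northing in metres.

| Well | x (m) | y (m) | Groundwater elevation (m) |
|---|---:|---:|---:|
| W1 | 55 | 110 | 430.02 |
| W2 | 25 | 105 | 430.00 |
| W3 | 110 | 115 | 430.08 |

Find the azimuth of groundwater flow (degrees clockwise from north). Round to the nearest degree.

344°

Taking W1 as reference: W2−W1 = (-30, -5, -0.02); W3−W1 = (55, 5, +0.06).
Solve a·Δx + b·Δy = Δh: det = (-30)·5 − 55·(-5) = 125.
∂h/∂x = [(-0.02)·5 − (+0.06)·(-5)] / 125 = +0.001600
∂h/∂y = [(-30)·(+0.06) − 55·(-0.02)] / 125 = -0.005600
Flow direction (−∇h) has components (-0.001600 E, +0.005600 N).
Azimuth = atan2(E, N) = atan2(-0.001600, +0.005600) = 344.1° ≈ 344°.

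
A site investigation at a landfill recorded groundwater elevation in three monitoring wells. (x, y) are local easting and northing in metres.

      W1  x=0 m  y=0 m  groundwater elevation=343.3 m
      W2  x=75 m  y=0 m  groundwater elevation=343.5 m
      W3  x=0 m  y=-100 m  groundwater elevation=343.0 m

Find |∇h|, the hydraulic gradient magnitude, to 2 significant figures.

∂h/∂x = (343.5 − 343.3) / (75 − 0) = +0.002667
∂h/∂y = (343.0 − 343.3) / (-100 − 0) = +0.003000
|∇h| = √(0.002667² + 0.003000²) = 0.004014

0.0040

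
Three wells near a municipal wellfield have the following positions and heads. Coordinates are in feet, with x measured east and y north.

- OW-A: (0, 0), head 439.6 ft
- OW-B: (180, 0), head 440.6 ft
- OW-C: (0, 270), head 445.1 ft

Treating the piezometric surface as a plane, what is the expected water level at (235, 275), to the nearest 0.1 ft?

446.5 ft

∂h/∂x = (440.6 − 439.6) / (180 − 0) = +0.005556
∂h/∂y = (445.1 − 439.6) / (270 − 0) = +0.02037
h(235, 275) = 439.6 + (+0.005556)·(235) + (+0.02037)·(275) = 439.6 +1.306 +5.602 = 446.507 ft.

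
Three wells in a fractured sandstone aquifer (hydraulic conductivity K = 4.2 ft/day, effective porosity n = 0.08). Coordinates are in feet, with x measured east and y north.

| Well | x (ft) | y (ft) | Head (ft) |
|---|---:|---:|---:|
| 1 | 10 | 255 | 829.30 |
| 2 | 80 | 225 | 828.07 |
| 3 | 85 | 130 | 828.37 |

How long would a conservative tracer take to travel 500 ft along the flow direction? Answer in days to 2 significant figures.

With h = a·x + b·y + c and 1 as origin, the differences give:
  70·a + (-30)·b = -1.23
  75·a + (-125)·b = -0.93
Eliminate b (×(-125) and ×(-30), subtract): -6500·a = 125.850 → a = ∂h/∂x = -0.01936
Back-substitute: b = ∂h/∂y = -0.004177.
|∇h| = √(-0.01936² + -0.004177²) = 0.01981
Seepage velocity v = K·i/n = 4.2 × 0.01981 / 0.08 = 1.04 ft/day.
t = 500 / 1.04 = 480.8 days.

480 days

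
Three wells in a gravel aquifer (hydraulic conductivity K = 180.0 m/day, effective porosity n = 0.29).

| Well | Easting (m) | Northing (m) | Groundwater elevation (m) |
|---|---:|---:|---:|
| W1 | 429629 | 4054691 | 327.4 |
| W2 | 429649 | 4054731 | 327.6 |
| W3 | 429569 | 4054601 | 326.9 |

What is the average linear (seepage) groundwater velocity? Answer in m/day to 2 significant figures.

Taking W1 as reference: W2−W1 = (20, 40, +0.2); W3−W1 = (-60, -90, -0.5).
Solve a·Δx + b·Δy = Δh: det = 20·(-90) − (-60)·40 = 600.
∂h/∂x = [(+0.2)·(-90) − (-0.5)·40] / 600 = +0.003333
∂h/∂y = [20·(-0.5) − (-60)·(+0.2)] / 600 = +0.003333
|∇h| = √(0.003333² + 0.003333²) = 0.004714
Seepage velocity v = K·i/n = 180.0 × 0.004714 / 0.29 = 2.926 m/day.

2.9 m/day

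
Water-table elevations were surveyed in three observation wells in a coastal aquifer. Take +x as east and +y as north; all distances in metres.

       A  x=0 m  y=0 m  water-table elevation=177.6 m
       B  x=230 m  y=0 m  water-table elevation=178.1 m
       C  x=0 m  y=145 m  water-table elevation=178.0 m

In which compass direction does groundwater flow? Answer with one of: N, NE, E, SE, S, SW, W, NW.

∂h/∂x = (178.1 − 177.6) / (230 − 0) = +0.002174
∂h/∂y = (178.0 − 177.6) / (145 − 0) = +0.002759
Flow = −∇h = (-0.002174 east, -0.002759 north), which points southwest.

SW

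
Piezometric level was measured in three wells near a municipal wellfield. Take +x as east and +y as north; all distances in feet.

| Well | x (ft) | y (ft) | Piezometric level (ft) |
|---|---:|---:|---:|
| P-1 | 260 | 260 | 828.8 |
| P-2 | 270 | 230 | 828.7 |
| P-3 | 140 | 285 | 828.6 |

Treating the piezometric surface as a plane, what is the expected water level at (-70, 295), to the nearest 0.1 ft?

828.1 ft

Differences from P-1: to P-2 (Δx, Δy, Δh) = (10, -30, -0.1); to P-3 = (-120, 25, -0.2).
Solve a·Δx + b·Δy = Δh: det = 10·25 − (-120)·(-30) = -3350.
∂h/∂x = [(-0.1)·25 − (-0.2)·(-30)] / -3350 = +0.002537
∂h/∂y = [10·(-0.2) − (-120)·(-0.1)] / -3350 = +0.004179
h(-70, 295) = 828.8 + (+0.002537)·(-330) + (+0.004179)·(35) = 828.8 -0.837 +0.146 = 828.109 ft.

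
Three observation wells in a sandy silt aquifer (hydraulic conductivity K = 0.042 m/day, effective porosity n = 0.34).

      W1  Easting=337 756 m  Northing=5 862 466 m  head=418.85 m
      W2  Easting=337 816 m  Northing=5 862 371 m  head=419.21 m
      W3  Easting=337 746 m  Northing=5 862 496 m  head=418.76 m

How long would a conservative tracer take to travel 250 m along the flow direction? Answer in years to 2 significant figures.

Taking W1 as reference: W2−W1 = (60, -95, +0.36); W3−W1 = (-10, 30, -0.09).
Determinant of the coordinate differences = 60·30 − (-10)·(-95) = 850.
∂h/∂x = [(+0.36)·30 − (-0.09)·(-95)] / 850 = +0.002647
∂h/∂y = [60·(-0.09) − (-10)·(+0.36)] / 850 = -0.002118
|∇h| = √(0.002647² + -0.002118²) = 0.00339
Seepage velocity v = K·i/n = 0.042 × 0.00339 / 0.34 = 0.0004188 m/day.
t = 250 / 0.0004188 = 5.969e+05 days = 1.63e+03 years.

1600 years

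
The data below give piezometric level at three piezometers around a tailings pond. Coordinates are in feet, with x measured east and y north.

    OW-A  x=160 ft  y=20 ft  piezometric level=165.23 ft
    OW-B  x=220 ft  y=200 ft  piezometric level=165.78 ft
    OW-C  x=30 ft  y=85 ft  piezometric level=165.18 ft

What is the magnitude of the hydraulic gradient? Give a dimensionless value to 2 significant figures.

0.0030

Differences from OW-A: to OW-B (Δx, Δy, Δh) = (60, 180, +0.55); to OW-C = (-130, 65, -0.05).
Solve a·Δx + b·Δy = Δh: det = 60·65 − (-130)·180 = 27300.
∂h/∂x = [(+0.55)·65 − (-0.05)·180] / 27300 = +0.001639
∂h/∂y = [60·(-0.05) − (-130)·(+0.55)] / 27300 = +0.002509
|∇h| = √(0.001639² + 0.002509²) = 0.002997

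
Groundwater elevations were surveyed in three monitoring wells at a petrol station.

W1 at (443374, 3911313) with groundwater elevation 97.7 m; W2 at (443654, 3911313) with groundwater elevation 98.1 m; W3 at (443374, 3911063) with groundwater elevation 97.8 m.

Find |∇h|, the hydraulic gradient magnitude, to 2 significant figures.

∂h/∂x = (98.1 − 97.7) / (443654 − 443374) = +0.001429
∂h/∂y = (97.8 − 97.7) / (3911063 − 3911313) = -0.0004000
|∇h| = √(0.001429² + -0.0004000²) = 0.001484

0.0015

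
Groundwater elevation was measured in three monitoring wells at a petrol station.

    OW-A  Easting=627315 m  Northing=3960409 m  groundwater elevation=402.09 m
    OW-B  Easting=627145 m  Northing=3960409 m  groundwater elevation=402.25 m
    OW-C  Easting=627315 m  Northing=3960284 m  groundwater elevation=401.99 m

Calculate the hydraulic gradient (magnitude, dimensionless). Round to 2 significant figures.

0.0012

∂h/∂x = (402.25 − 402.09) / (627145 − 627315) = -0.0009412
∂h/∂y = (401.99 − 402.09) / (3960284 − 3960409) = +0.0008000
|∇h| = √(-0.0009412² + 0.0008000²) = 0.001235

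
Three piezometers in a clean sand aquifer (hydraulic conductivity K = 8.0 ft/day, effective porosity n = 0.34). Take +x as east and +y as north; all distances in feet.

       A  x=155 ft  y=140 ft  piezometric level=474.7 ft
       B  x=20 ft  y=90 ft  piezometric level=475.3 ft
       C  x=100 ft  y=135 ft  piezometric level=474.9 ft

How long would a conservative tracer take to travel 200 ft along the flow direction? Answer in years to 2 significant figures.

With h = a·x + b·y + c and A as origin, the differences give:
  (-135)·a + (-50)·b = +0.6
  (-55)·a + (-5)·b = +0.2
Eliminate b (×(-5) and ×(-50), subtract): -2075·a = 7.00 → a = ∂h/∂x = -0.003373
Back-substitute: b = ∂h/∂y = -0.002892.
|∇h| = √(-0.003373² + -0.002892²) = 0.004443
Seepage velocity v = K·i/n = 8.0 × 0.004443 / 0.34 = 0.1045 ft/day.
t = 200 / 0.1045 = 1914 days = 5.24 years.

5.2 years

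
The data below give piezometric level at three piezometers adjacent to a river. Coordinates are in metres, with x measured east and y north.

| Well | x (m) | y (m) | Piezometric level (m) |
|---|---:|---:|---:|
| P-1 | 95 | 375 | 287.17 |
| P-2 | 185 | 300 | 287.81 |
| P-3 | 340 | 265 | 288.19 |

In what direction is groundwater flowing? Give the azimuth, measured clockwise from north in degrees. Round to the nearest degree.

355°

Three-point gradient (reference P-1): Δ to P-2 = (90, -75, +0.64), Δ to P-3 = (245, -110, +1.02).
∂h/∂x = +0.0007198, ∂h/∂y = -0.007670 (det = 8475).
Flow direction (−∇h) has components (-0.0007198 E, +0.007670 N).
Azimuth = atan2(E, N) = atan2(-0.0007198, +0.007670) = 354.6° ≈ 355°.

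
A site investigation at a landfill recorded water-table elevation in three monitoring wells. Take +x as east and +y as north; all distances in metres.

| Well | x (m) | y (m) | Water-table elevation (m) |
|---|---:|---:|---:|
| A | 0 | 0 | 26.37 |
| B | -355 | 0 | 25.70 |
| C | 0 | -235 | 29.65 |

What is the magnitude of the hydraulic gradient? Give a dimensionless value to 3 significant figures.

∂h/∂x = (25.70 − 26.37) / (-355 − 0) = +0.001887
∂h/∂y = (29.65 − 26.37) / (-235 − 0) = -0.01396
|∇h| = √(0.001887² + -0.01396²) = 0.01409

0.0141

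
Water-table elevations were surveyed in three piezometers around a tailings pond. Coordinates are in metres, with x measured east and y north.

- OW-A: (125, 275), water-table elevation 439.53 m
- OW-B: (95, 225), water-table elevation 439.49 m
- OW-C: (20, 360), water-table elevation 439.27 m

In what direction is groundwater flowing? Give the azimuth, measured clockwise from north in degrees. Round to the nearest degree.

Differences from OW-A: to OW-B (Δx, Δy, Δh) = (-30, -50, -0.04); to OW-C = (-105, 85, -0.26).
Determinant of the coordinate differences = (-30)·85 − (-105)·(-50) = -7800.
∂h/∂x = [(-0.04)·85 − (-0.26)·(-50)] / -7800 = +0.002103
∂h/∂y = [(-30)·(-0.26) − (-105)·(-0.04)] / -7800 = -0.0004615
Flow direction (−∇h) has components (-0.002103 E, +0.0004615 N).
Azimuth = atan2(E, N) = atan2(-0.002103, +0.0004615) = 282.4° ≈ 282°.

282°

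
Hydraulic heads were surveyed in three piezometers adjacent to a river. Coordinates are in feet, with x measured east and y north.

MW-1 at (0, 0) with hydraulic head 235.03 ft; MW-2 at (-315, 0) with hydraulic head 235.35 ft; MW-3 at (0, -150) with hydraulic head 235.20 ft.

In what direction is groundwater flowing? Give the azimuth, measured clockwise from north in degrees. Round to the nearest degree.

∂h/∂x = (235.35 − 235.03) / (-315 − 0) = -0.001016
∂h/∂y = (235.20 − 235.03) / (-150 − 0) = -0.001133
Flow direction (−∇h) has components (+0.001016 E, +0.001133 N).
Azimuth = atan2(E, N) = atan2(+0.001016, +0.001133) = 41.9° ≈ 042°.

042°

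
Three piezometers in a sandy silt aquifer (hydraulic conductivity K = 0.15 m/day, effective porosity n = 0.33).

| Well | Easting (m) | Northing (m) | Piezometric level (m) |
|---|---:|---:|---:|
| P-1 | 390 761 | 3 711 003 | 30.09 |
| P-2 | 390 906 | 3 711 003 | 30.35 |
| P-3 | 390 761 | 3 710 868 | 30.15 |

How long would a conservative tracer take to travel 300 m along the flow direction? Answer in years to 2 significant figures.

980 years

∂h/∂x = (30.35 − 30.09) / (390906 − 390761) = +0.001793
∂h/∂y = (30.15 − 30.09) / (3710868 − 3711003) = -0.0004444
|∇h| = √(0.001793² + -0.0004444²) = 0.001847
Seepage velocity v = K·i/n = 0.15 × 0.001847 / 0.33 = 0.0008395 m/day.
t = 300 / 0.0008395 = 3.574e+05 days = 979 years.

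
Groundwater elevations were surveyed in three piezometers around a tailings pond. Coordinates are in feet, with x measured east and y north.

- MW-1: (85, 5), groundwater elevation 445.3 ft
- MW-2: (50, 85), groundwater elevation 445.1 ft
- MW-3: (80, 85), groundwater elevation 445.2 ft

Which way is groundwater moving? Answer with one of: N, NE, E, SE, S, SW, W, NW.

Taking MW-1 as reference: MW-2−MW-1 = (-35, 80, -0.2); MW-3−MW-1 = (-5, 80, -0.1).
Determinant of the coordinate differences = (-35)·80 − (-5)·80 = -2400.
∂h/∂x = [(-0.2)·80 − (-0.1)·80] / -2400 = +0.003333
∂h/∂y = [(-35)·(-0.1) − (-5)·(-0.2)] / -2400 = -0.001042
Flow = −∇h = (-0.003333 east, +0.001042 north), which points west.

W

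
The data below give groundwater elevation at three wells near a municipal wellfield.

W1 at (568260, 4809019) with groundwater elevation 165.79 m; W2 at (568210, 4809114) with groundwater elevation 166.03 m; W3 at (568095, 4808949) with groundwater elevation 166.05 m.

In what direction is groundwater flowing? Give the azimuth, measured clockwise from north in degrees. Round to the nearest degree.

123°

With h = a·x + b·y + c and W1 as origin, the differences give:
  (-50)·a + 95·b = +0.24
  (-165)·a + (-70)·b = +0.26
Eliminate b (×(-70) and ×95, subtract): 19175·a = -41.500 → a = ∂h/∂x = -0.002164
Back-substitute: b = ∂h/∂y = +0.001387.
Flow direction (−∇h) has components (+0.002164 E, -0.001387 N).
Azimuth = atan2(E, N) = atan2(+0.002164, -0.001387) = 122.7° ≈ 123°.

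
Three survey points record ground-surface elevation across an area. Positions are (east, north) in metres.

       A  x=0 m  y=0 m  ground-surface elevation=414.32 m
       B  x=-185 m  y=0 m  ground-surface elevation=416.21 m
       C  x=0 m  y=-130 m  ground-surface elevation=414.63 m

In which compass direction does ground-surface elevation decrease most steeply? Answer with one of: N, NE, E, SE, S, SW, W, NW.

E

∂z/∂x = (416.21 − 414.32) / (-185 − 0) = -0.01022
∂z/∂y = (414.63 − 414.32) / (-130 − 0) = -0.002385
Steepest decrease is along −∇f = (+0.01022 E, +0.002385 N) → east.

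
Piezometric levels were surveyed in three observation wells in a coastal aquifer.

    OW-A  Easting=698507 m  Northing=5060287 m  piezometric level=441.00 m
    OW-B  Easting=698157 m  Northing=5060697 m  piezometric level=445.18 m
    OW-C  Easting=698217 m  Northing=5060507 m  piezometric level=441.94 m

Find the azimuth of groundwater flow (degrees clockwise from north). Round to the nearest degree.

Differences from OW-A: to OW-B (Δx, Δy, Δh) = (-350, 410, +4.18); to OW-C = (-290, 220, +0.94).
Determinant of the coordinate differences = (-350)·220 − (-290)·410 = 41900.
∂h/∂x = [(+4.18)·220 − (+0.94)·410] / 41900 = +0.01275
∂h/∂y = [(-350)·(+0.94) − (-290)·(+4.18)] / 41900 = +0.02108
Flow direction (−∇h) has components (-0.01275 E, -0.02108 N).
Azimuth = atan2(E, N) = atan2(-0.01275, -0.02108) = 211.2° ≈ 211°.

211°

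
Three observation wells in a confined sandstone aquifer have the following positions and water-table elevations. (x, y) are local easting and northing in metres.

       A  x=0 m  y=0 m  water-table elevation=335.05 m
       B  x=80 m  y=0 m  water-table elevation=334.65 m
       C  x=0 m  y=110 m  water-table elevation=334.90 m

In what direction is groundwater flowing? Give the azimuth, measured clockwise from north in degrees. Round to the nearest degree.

075°

∂h/∂x = (334.65 − 335.05) / (80 − 0) = -0.005000
∂h/∂y = (334.90 − 335.05) / (110 − 0) = -0.001364
Flow direction (−∇h) has components (+0.005000 E, +0.001364 N).
Azimuth = atan2(E, N) = atan2(+0.005000, +0.001364) = 74.7° ≈ 075°.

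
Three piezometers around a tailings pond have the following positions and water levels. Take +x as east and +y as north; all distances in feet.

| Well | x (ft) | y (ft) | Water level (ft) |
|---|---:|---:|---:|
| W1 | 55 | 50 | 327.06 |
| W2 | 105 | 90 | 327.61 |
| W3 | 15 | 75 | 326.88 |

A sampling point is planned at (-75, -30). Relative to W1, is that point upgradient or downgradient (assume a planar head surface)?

With h = a·x + b·y + c and W1 as origin, the differences give:
  50·a + 40·b = +0.55
  (-40)·a + 25·b = -0.18
Eliminate b (×25 and ×40, subtract): 2850·a = 20.950 → a = ∂h/∂x = +0.007351
Back-substitute: b = ∂h/∂y = +0.004561.
Head at (-75, -30) = 327.06 + (+0.007351)·(-130) + (+0.004561)·(-80) = 325.74 ft.
That is lower than the 327.06 ft at W1, so the point is downgradient.

downgradient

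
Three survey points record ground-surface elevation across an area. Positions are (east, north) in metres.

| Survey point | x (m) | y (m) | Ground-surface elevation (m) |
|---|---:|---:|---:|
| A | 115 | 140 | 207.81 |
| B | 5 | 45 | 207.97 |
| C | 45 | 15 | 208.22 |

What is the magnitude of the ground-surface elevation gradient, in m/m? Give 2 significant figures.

With z = a·x + b·y + c and A as origin, the differences give:
  (-110)·a + (-95)·b = +0.16
  (-70)·a + (-125)·b = +0.41
Eliminate b (×(-125) and ×(-95), subtract): 7100·a = 18.950 → a = ∂z/∂x = +0.002669
Back-substitute: b = ∂z/∂y = -0.004775.
|∇f| = √(0.002669² + -0.004775²) = 0.00547 m/m

0.0055 m/m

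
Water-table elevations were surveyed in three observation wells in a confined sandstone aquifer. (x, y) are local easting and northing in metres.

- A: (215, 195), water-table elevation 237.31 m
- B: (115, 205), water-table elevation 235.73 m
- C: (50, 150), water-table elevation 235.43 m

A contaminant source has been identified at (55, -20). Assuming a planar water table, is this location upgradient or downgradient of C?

Differences from A: to B (Δx, Δy, Δh) = (-100, 10, -1.58); to C = (-165, -45, -1.88).
Solve a·Δx + b·Δy = Δh: det = (-100)·(-45) − (-165)·10 = 6150.
∂h/∂x = [(-1.58)·(-45) − (-1.88)·10] / 6150 = +0.01462
∂h/∂y = [(-100)·(-1.88) − (-165)·(-1.58)] / 6150 = -0.01182
Head at (55, -20) = 237.31 + (+0.01462)·(-160) + (-0.01182)·(-215) = 237.51 m.
That is higher than the 235.43 m at C, so the point is upgradient.

upgradient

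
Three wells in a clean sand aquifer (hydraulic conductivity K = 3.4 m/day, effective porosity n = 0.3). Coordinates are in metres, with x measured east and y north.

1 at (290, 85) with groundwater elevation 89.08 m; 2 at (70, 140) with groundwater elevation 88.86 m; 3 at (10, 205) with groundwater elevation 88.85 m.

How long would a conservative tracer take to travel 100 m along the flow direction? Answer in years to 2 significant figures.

15 years

With h = a·x + b·y + c and 1 as origin, the differences give:
  (-220)·a + 55·b = -0.22
  (-280)·a + 120·b = -0.23
Eliminate b (×120 and ×55, subtract): -11000·a = -13.750 → a = ∂h/∂x = +0.001250
Back-substitute: b = ∂h/∂y = +0.0010000.
|∇h| = √(0.001250² + 0.0010000²) = 0.001601
Seepage velocity v = K·i/n = 3.4 × 0.001601 / 0.3 = 0.01814 m/day.
t = 100 / 0.01814 = 5513 days = 15.1 years.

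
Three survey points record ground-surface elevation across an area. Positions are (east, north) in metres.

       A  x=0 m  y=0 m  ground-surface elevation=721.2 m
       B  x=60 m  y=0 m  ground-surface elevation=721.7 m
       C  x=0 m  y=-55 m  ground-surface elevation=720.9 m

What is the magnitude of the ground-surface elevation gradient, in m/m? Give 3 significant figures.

∂z/∂x = (721.7 − 721.2) / (60 − 0) = +0.008333
∂z/∂y = (720.9 − 721.2) / (-55 − 0) = +0.005455
|∇f| = √(0.008333² + 0.005455²) = 0.00996 m/m

0.00996 m/m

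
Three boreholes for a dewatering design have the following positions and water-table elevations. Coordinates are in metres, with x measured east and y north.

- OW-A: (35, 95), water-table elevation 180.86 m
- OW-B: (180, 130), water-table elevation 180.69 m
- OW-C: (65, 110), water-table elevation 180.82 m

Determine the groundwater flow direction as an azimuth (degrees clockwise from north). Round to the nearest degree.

With h = a·x + b·y + c and OW-A as origin, the differences give:
  145·a + 35·b = -0.17
  30·a + 15·b = -0.04
Eliminate b (×15 and ×35, subtract): 1125·a = -1.150 → a = ∂h/∂x = -0.001022
Back-substitute: b = ∂h/∂y = -0.0006222.
Flow direction (−∇h) has components (+0.001022 E, +0.0006222 N).
Azimuth = atan2(E, N) = atan2(+0.001022, +0.0006222) = 58.7° ≈ 059°.

059°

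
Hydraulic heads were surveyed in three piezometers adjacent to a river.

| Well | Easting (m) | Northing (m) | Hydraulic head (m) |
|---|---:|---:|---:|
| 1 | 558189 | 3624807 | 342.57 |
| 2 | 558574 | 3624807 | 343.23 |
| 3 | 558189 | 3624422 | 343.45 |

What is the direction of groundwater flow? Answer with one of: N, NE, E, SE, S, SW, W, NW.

∂h/∂x = (343.23 − 342.57) / (558574 − 558189) = +0.001714
∂h/∂y = (343.45 − 342.57) / (3624422 − 3624807) = -0.002286
Flow = −∇h = (-0.001714 east, +0.002286 north), which points northwest.

NW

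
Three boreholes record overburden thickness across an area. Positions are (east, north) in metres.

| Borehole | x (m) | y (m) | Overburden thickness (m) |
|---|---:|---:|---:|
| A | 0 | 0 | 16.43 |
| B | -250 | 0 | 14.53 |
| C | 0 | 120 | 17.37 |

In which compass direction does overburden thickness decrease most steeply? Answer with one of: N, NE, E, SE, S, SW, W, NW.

∂d/∂x = (14.53 − 16.43) / (-250 − 0) = +0.007600
∂d/∂y = (17.37 − 16.43) / (120 − 0) = +0.007833
Steepest decrease is along −∇f = (-0.007600 E, -0.007833 N) → southwest.

SW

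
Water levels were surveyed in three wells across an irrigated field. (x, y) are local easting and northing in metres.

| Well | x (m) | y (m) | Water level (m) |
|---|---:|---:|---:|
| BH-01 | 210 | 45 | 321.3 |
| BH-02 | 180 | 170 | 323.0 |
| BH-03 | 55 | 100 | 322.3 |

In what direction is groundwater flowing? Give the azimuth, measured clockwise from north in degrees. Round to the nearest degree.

172°

Taking BH-01 as reference: BH-02−BH-01 = (-30, 125, +1.7); BH-03−BH-01 = (-155, 55, +1.0).
Solve a·Δx + b·Δy = Δh: det = (-30)·55 − (-155)·125 = 17725.
∂h/∂x = [(+1.7)·55 − (+1.0)·125] / 17725 = -0.001777
∂h/∂y = [(-30)·(+1.0) − (-155)·(+1.7)] / 17725 = +0.01317
Flow direction (−∇h) has components (+0.001777 E, -0.01317 N).
Azimuth = atan2(E, N) = atan2(+0.001777, -0.01317) = 172.3° ≈ 172°.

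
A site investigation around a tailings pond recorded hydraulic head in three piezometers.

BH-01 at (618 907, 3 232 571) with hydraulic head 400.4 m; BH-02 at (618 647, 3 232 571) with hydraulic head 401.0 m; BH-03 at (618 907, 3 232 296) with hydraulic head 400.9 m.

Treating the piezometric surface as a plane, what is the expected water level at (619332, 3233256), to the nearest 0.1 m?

398.2 m

∂h/∂x = (401.0 − 400.4) / (618647 − 618907) = -0.002308
∂h/∂y = (400.9 − 400.4) / (3232296 − 3232571) = -0.001818
h(619332, 3233256) = 400.4 + (-0.002308)·(425) + (-0.001818)·(685) = 400.4 -0.981 -1.245 = 398.174 m.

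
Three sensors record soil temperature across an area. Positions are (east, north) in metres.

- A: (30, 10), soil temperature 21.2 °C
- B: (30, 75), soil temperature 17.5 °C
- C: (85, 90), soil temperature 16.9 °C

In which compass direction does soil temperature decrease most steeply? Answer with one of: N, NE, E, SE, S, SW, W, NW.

N

With T = a·x + b·y + c and A as origin, the differences give:
  0·a + 65·b = -3.7
  55·a + 80·b = -4.3
Eliminate b (×80 and ×65, subtract): -3575·a = -16.50 → a = ∂T/∂x = +0.004615
Back-substitute: b = ∂T/∂y = -0.05692.
Steepest decrease is along −∇f = (-0.004615 E, +0.05692 N) → north.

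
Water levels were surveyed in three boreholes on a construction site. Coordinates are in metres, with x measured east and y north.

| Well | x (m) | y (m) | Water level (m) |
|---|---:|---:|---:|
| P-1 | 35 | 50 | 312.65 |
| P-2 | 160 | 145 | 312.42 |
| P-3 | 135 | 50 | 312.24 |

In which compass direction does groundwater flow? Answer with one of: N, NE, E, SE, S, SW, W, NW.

SE

Taking P-1 as reference: P-2−P-1 = (125, 95, -0.23); P-3−P-1 = (100, 0, -0.41).
Determinant of the coordinate differences = 125·0 − 100·95 = -9500.
∂h/∂x = [(-0.23)·0 − (-0.41)·95] / -9500 = -0.004100
∂h/∂y = [125·(-0.41) − 100·(-0.23)] / -9500 = +0.002974
Flow = −∇h = (+0.004100 east, -0.002974 north), which points southeast.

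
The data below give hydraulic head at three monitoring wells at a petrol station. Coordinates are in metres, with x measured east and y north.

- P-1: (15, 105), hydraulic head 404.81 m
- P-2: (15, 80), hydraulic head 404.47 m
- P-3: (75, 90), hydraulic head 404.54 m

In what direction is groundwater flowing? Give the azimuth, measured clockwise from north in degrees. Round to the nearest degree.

Differences from P-1: to P-2 (Δx, Δy, Δh) = (0, -25, -0.34); to P-3 = (60, -15, -0.27).
Determinant of the coordinate differences = 0·(-15) − 60·(-25) = 1500.
∂h/∂x = [(-0.34)·(-15) − (-0.27)·(-25)] / 1500 = -0.001100
∂h/∂y = [0·(-0.27) − 60·(-0.34)] / 1500 = +0.01360
Flow direction (−∇h) has components (+0.001100 E, -0.01360 N).
Azimuth = atan2(E, N) = atan2(+0.001100, -0.01360) = 175.4° ≈ 175°.

175°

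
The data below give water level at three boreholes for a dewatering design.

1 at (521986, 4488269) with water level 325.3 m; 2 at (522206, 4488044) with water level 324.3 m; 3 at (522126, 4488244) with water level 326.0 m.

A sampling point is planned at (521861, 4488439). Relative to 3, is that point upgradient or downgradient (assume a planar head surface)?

With h = a·x + b·y + c and 1 as origin, the differences give:
  220·a + (-225)·b = -1.0
  140·a + (-25)·b = +0.7
Eliminate b (×(-25) and ×(-225), subtract): 26000·a = 182.50 → a = ∂h/∂x = +0.007019
Back-substitute: b = ∂h/∂y = +0.01131.
Head at (521861, 4488439) = 325.3 + (+0.007019)·(-125) + (+0.01131)·(170) = 326.34 m.
That is higher than the 326.0 m at 3, so the point is upgradient.

upgradient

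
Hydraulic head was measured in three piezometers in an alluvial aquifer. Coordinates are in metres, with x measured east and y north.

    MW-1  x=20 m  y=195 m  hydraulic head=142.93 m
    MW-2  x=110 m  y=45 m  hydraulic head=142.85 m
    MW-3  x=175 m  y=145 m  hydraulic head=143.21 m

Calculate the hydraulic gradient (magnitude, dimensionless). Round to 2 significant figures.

0.0032

Taking MW-1 as reference: MW-2−MW-1 = (90, -150, -0.08); MW-3−MW-1 = (155, -50, +0.28).
Determinant of the coordinate differences = 90·(-50) − 155·(-150) = 18750.
∂h/∂x = [(-0.08)·(-50) − (+0.28)·(-150)] / 18750 = +0.002453
∂h/∂y = [90·(+0.28) − 155·(-0.08)] / 18750 = +0.002005
|∇h| = √(0.002453² + 0.002005²) = 0.003168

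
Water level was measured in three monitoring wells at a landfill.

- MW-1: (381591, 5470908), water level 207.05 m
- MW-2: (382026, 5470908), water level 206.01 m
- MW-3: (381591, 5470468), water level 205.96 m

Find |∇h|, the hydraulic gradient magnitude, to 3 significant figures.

0.00344

∂h/∂x = (206.01 − 207.05) / (382026 − 381591) = -0.002391
∂h/∂y = (205.96 − 207.05) / (5470468 − 5470908) = +0.002477
|∇h| = √(-0.002391² + 0.002477²) = 0.003443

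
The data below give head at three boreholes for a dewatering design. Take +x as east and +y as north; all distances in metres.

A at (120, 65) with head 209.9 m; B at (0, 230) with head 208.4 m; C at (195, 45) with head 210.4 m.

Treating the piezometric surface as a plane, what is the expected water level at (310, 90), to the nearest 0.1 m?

With h = a·x + b·y + c and A as origin, the differences give:
  (-120)·a + 165·b = -1.5
  75·a + (-20)·b = +0.5
Eliminate b (×(-20) and ×165, subtract): -9975·a = -52.50 → a = ∂h/∂x = +0.005263
Back-substitute: b = ∂h/∂y = -0.005263.
h(310, 90) = 209.9 + (+0.005263)·(190) + (-0.005263)·(25) = 209.9 +1.000 -0.132 = 210.768 m.

210.8 m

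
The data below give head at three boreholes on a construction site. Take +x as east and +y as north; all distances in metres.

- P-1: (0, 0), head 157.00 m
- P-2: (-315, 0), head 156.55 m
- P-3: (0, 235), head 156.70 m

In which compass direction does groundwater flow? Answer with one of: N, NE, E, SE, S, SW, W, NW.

∂h/∂x = (156.55 − 157.00) / (-315 − 0) = +0.001429
∂h/∂y = (156.70 − 157.00) / (235 − 0) = -0.001277
Flow = −∇h = (-0.001429 east, +0.001277 north), which points northwest.

NW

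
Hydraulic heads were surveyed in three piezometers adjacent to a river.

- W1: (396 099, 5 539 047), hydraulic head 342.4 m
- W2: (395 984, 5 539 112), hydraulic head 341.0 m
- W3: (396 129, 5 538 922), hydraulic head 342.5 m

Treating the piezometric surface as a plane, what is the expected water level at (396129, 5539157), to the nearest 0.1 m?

Differences from W1: to W2 (Δx, Δy, Δh) = (-115, 65, -1.4); to W3 = (30, -125, +0.1).
Determinant of the coordinate differences = (-115)·(-125) − 30·65 = 12425.
∂h/∂x = [(-1.4)·(-125) − (+0.1)·65] / 12425 = +0.01356
∂h/∂y = [(-115)·(+0.1) − 30·(-1.4)] / 12425 = +0.002455
h(396129, 5539157) = 342.4 + (+0.01356)·(30) + (+0.002455)·(110) = 342.4 +0.407 +0.270 = 343.077 m.

343.1 m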